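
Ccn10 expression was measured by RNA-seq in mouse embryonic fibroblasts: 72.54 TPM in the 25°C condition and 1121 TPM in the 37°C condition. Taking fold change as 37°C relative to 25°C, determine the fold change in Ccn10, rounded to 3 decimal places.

Fold change = 1121 / 72.54 = 15.4535
Ccn10 is upregulated.

15.454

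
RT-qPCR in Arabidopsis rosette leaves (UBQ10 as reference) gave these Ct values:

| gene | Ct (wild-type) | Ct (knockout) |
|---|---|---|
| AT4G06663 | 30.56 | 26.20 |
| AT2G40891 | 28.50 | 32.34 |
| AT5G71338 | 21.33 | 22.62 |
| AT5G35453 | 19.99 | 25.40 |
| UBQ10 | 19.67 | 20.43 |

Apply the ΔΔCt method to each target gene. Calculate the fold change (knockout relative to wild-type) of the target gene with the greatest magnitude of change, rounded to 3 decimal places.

34.776

AT4G06663: ΔΔCt = (26.20−20.43) − (30.56−19.67) = 5.77 − 10.89 = -5.12; fold change = 2^5.12 = 34.776
AT2G40891: ΔΔCt = (32.34−20.43) − (28.50−19.67) = 11.91 − 8.83 = 3.08; fold change = 2^-3.08 = 0.118
AT5G71338: ΔΔCt = (22.62−20.43) − (21.33−19.67) = 2.19 − 1.66 = 0.53; fold change = 2^-0.53 = 0.693
AT5G35453: ΔΔCt = (25.40−20.43) − (19.99−19.67) = 4.97 − 0.32 = 4.65; fold change = 2^-4.65 = 0.040
AT4G06663 has the largest |ΔΔCt| = 5.12.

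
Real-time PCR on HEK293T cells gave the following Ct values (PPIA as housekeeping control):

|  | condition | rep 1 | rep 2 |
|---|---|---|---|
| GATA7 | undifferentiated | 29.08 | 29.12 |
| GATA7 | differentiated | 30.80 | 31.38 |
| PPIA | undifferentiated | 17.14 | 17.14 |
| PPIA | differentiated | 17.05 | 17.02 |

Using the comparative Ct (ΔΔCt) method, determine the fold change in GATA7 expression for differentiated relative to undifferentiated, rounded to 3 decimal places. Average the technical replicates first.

0.234

Mean Ct: GATA7 undifferentiated 29.100; GATA7 differentiated 31.090; PPIA undifferentiated 17.140; PPIA differentiated 17.035
ΔCt(undifferentiated) = 29.100 − 17.140 = 11.960
ΔCt(differentiated) = 31.090 − 17.035 = 14.055
ΔΔCt = 14.055 − 11.960 = 2.095
Fold change = 2^(−2.095) = 0.2341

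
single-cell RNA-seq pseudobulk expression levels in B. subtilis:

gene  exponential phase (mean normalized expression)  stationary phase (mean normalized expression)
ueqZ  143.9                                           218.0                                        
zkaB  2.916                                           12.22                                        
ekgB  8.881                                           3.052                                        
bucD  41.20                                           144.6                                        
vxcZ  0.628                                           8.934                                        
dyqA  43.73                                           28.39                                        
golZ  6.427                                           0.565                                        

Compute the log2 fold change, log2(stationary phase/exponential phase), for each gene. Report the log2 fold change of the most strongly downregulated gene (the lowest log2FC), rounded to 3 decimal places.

-3.508

log2(218.0/143.9) = 0.599  (ueqZ)
log2(12.22/2.916) = 2.067  (zkaB)
log2(3.052/8.881) = -1.541  (ekgB)
log2(144.6/41.20) = 1.811  (bucD)
log2(8.934/0.628) = 3.830  (vxcZ)
log2(28.39/43.73) = -0.623  (dyqA)
log2(0.565/6.427) = -3.508  (golZ)
golZ is most strongly downregulated.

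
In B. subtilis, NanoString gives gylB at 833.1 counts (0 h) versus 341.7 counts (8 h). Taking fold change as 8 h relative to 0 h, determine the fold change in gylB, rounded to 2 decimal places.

Fold change = 341.7 / 833.1 = 0.410
gylB is downregulated.

0.41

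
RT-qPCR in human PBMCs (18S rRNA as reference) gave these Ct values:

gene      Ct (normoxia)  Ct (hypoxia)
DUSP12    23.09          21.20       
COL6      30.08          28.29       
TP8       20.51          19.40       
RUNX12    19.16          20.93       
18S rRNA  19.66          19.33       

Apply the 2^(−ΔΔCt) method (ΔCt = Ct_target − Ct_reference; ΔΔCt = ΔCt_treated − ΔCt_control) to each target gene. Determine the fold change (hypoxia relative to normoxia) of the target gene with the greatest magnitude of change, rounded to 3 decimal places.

0.233

DUSP12: ΔΔCt = (21.20−19.33) − (23.09−19.66) = 1.87 − 3.43 = -1.56; fold change = 2^1.56 = 2.949
COL6: ΔΔCt = (28.29−19.33) − (30.08−19.66) = 8.96 − 10.42 = -1.46; fold change = 2^1.46 = 2.751
TP8: ΔΔCt = (19.40−19.33) − (20.51−19.66) = 0.07 − 0.85 = -0.78; fold change = 2^0.78 = 1.717
RUNX12: ΔΔCt = (20.93−19.33) − (19.16−19.66) = 1.60 − (-0.50) = 2.10; fold change = 2^-2.10 = 0.233
RUNX12 has the largest |ΔΔCt| = 2.10.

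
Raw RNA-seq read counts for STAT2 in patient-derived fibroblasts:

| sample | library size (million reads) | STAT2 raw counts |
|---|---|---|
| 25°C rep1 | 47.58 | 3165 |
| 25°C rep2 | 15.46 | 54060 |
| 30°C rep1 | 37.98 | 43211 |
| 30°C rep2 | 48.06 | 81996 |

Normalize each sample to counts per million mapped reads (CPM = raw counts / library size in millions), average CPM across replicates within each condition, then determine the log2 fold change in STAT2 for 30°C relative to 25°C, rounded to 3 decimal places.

CPM(25°C rep1) = 3165 / 47.58 = 66.5195
CPM(25°C rep2) = 54060 / 15.46 = 3496.7658
CPM(30°C rep1) = 43211 / 37.98 = 1137.7304
CPM(30°C rep2) = 81996 / 48.06 = 1706.1174
mean CPM(25°C) = 1781.6427; mean CPM(30°C) = 1421.9239
Fold change = 1421.9239 / 1781.6427 = 0.79810
log2(0.79810) = -0.3254

-0.325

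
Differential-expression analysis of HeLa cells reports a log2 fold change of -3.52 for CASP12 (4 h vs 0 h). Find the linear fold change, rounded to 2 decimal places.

Fold change = 2^(-3.52) = 0.087

0.09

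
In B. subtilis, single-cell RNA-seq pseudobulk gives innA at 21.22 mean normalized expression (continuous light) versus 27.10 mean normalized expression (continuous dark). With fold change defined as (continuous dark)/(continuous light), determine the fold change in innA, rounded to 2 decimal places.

1.28

Fold change = 27.10 / 21.22 = 1.277
innA is upregulated.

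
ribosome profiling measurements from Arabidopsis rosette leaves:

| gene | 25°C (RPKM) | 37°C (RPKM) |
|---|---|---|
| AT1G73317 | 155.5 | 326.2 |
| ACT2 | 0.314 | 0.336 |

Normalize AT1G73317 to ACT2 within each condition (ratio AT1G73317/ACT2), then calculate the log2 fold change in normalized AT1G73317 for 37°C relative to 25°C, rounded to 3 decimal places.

AT1G73317/ACT2 (25°C) = 155.5 / 0.314 = 495.22
AT1G73317/ACT2 (37°C) = 326.2 / 0.336 = 970.83
Fold change = 970.83 / 495.22 = 1.9604
log2(1.9604) = 0.9711

0.971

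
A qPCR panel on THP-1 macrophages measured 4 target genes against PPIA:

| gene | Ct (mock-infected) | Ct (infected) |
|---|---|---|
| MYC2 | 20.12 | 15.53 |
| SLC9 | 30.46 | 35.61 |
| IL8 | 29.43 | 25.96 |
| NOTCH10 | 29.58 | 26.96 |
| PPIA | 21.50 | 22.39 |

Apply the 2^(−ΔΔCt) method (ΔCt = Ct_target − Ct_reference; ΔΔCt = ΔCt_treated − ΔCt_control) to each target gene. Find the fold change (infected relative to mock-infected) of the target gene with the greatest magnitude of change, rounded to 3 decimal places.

MYC2: ΔΔCt = (15.53−22.39) − (20.12−21.50) = -6.86 − (-1.38) = -5.48; fold change = 2^5.48 = 44.632
SLC9: ΔΔCt = (35.61−22.39) − (30.46−21.50) = 13.22 − 8.96 = 4.26; fold change = 2^-4.26 = 0.052
IL8: ΔΔCt = (25.96−22.39) − (29.43−21.50) = 3.57 − 7.93 = -4.36; fold change = 2^4.36 = 20.535
NOTCH10: ΔΔCt = (26.96−22.39) − (29.58−21.50) = 4.57 − 8.08 = -3.51; fold change = 2^3.51 = 11.392
MYC2 has the largest |ΔΔCt| = 5.48.

44.632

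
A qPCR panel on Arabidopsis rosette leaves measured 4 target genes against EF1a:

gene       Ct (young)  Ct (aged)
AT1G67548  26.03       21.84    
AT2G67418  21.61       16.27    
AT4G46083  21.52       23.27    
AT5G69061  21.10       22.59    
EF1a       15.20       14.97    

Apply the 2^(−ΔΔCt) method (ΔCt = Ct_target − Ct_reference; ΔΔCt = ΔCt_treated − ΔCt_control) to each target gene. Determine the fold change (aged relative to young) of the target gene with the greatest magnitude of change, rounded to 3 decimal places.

AT1G67548: ΔΔCt = (21.84−14.97) − (26.03−15.20) = 6.87 − 10.83 = -3.96; fold change = 2^3.96 = 15.562
AT2G67418: ΔΔCt = (16.27−14.97) − (21.61−15.20) = 1.30 − 6.41 = -5.11; fold change = 2^5.11 = 34.535
AT4G46083: ΔΔCt = (23.27−14.97) − (21.52−15.20) = 8.30 − 6.32 = 1.98; fold change = 2^-1.98 = 0.253
AT5G69061: ΔΔCt = (22.59−14.97) − (21.10−15.20) = 7.62 − 5.90 = 1.72; fold change = 2^-1.72 = 0.304
AT2G67418 has the largest |ΔΔCt| = 5.11.

34.535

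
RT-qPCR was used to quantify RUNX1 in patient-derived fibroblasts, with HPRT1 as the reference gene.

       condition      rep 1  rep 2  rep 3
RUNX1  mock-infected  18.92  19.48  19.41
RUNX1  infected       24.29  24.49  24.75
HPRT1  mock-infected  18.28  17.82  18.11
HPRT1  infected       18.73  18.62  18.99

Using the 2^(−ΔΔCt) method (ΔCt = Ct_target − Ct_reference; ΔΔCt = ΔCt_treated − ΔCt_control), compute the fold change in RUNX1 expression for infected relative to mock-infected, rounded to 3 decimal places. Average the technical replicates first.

0.043

Mean Ct: RUNX1 mock-infected 19.270; RUNX1 infected 24.510; HPRT1 mock-infected 18.070; HPRT1 infected 18.780
ΔCt(mock-infected) = 19.270 − 18.070 = 1.200
ΔCt(infected) = 24.510 − 18.780 = 5.730
ΔΔCt = 5.730 − 1.200 = 4.530
Fold change = 2^(−4.530) = 0.0433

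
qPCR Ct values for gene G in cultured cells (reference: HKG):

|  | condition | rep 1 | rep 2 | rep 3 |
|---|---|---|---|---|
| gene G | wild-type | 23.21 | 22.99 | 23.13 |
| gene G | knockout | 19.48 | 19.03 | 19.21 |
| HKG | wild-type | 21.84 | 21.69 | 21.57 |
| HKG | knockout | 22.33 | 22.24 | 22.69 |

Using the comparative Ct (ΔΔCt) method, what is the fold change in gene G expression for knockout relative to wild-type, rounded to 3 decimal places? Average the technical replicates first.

Mean Ct: gene G wild-type 23.110; gene G knockout 19.240; HKG wild-type 21.700; HKG knockout 22.420
ΔCt(wild-type) = 23.110 − 21.700 = 1.410
ΔCt(knockout) = 19.240 − 22.420 = -3.180
ΔΔCt = -3.180 − 1.410 = -4.590
Fold change = 2^(−(-4.590)) = 2^4.590 = 24.0839

24.084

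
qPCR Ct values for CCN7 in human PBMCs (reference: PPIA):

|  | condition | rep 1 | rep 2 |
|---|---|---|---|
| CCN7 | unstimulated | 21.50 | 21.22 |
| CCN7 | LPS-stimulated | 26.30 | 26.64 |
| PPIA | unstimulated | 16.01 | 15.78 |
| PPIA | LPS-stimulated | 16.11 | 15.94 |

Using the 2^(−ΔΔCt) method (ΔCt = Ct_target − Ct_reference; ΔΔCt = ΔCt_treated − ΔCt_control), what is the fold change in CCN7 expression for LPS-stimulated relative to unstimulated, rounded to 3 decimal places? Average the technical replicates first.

Mean Ct: CCN7 unstimulated 21.360; CCN7 LPS-stimulated 26.470; PPIA unstimulated 15.895; PPIA LPS-stimulated 16.025
ΔCt(unstimulated) = 21.360 − 15.895 = 5.465
ΔCt(LPS-stimulated) = 26.470 − 16.025 = 10.445
ΔΔCt = 10.445 − 5.465 = 4.980
Fold change = 2^(−4.980) = 0.0317

0.032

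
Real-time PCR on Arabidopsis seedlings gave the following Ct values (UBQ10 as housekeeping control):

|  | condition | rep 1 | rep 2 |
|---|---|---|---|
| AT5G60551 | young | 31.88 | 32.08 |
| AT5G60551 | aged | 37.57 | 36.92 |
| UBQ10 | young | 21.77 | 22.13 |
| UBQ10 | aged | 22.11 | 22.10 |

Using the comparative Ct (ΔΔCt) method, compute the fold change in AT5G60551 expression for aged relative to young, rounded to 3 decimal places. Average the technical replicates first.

0.029

Mean Ct: AT5G60551 young 31.980; AT5G60551 aged 37.245; UBQ10 young 21.950; UBQ10 aged 22.105
ΔCt(young) = 31.980 − 21.950 = 10.030
ΔCt(aged) = 37.245 − 22.105 = 15.140
ΔΔCt = 15.140 − 10.030 = 5.110
Fold change = 2^(−5.110) = 0.0290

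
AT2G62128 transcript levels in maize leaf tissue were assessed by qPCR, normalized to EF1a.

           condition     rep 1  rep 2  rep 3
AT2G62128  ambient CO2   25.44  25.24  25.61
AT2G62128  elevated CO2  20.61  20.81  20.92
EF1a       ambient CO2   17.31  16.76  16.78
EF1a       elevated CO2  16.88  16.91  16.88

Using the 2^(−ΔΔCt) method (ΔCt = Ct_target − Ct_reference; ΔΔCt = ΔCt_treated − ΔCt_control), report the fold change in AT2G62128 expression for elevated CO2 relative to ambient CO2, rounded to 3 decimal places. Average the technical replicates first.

24.084

Mean Ct: AT2G62128 ambient CO2 25.430; AT2G62128 elevated CO2 20.780; EF1a ambient CO2 16.950; EF1a elevated CO2 16.890
ΔCt(ambient CO2) = 25.430 − 16.950 = 8.480
ΔCt(elevated CO2) = 20.780 − 16.890 = 3.890
ΔΔCt = 3.890 − 8.480 = -4.590
Fold change = 2^(−(-4.590)) = 2^4.590 = 24.0839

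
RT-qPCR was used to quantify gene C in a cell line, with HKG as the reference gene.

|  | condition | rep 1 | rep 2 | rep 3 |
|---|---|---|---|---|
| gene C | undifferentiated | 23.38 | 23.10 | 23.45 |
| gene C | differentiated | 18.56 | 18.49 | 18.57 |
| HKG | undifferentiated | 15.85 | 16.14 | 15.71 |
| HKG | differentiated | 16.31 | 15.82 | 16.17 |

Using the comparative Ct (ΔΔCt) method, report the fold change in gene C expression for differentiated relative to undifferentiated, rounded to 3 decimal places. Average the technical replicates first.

Mean Ct: gene C undifferentiated 23.310; gene C differentiated 18.540; HKG undifferentiated 15.900; HKG differentiated 16.100
ΔCt(undifferentiated) = 23.310 − 15.900 = 7.410
ΔCt(differentiated) = 18.540 − 16.100 = 2.440
ΔΔCt = 2.440 − 7.410 = -4.970
Fold change = 2^(−(-4.970)) = 2^4.970 = 31.3414

31.341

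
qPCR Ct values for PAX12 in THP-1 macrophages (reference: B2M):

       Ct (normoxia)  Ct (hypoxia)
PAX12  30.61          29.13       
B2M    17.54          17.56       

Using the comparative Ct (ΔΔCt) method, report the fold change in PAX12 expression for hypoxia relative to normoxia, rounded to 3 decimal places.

ΔCt(normoxia) = 30.610 − 17.540 = 13.070
ΔCt(hypoxia) = 29.130 − 17.560 = 11.570
ΔΔCt = 11.570 − 13.070 = -1.500
Fold change = 2^(−(-1.500)) = 2^1.500 = 2.8284

2.828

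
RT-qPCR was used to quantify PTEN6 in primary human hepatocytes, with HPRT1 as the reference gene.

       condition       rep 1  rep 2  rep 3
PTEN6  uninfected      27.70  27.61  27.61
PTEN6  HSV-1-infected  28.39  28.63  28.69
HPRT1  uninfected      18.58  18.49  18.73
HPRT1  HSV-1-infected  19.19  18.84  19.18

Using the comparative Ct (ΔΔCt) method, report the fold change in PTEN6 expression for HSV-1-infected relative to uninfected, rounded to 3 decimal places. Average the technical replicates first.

0.727

Mean Ct: PTEN6 uninfected 27.640; PTEN6 HSV-1-infected 28.570; HPRT1 uninfected 18.600; HPRT1 HSV-1-infected 19.070
ΔCt(uninfected) = 27.640 − 18.600 = 9.040
ΔCt(HSV-1-infected) = 28.570 − 19.070 = 9.500
ΔΔCt = 9.500 − 9.040 = 0.460
Fold change = 2^(−0.460) = 0.7270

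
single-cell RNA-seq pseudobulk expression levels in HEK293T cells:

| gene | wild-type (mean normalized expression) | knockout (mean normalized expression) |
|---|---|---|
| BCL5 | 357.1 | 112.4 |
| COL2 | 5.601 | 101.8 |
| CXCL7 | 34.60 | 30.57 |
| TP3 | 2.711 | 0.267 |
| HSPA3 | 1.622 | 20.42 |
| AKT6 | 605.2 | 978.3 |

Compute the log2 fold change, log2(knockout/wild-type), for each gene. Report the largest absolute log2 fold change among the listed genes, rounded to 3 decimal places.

log2(112.4/357.1) = -1.668  (BCL5)
log2(101.8/5.601) = 4.184  (COL2)
log2(30.57/34.60) = -0.179  (CXCL7)
log2(0.267/2.711) = -3.344  (TP3)
log2(20.42/1.622) = 3.654  (HSPA3)
log2(978.3/605.2) = 0.693  (AKT6)
The largest magnitude belongs to COL2.

4.184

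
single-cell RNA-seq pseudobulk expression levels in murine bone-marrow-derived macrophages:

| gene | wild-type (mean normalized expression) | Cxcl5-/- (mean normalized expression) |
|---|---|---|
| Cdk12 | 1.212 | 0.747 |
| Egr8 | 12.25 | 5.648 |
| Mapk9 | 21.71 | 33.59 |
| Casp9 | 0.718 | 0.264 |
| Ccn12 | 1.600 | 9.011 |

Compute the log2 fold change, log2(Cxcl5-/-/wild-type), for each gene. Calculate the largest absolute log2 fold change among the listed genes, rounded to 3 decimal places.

2.494

log2(0.747/1.212) = -0.698  (Cdk12)
log2(5.648/12.25) = -1.117  (Egr8)
log2(33.59/21.71) = 0.630  (Mapk9)
log2(0.264/0.718) = -1.443  (Casp9)
log2(9.011/1.600) = 2.494  (Ccn12)
The largest magnitude belongs to Ccn12.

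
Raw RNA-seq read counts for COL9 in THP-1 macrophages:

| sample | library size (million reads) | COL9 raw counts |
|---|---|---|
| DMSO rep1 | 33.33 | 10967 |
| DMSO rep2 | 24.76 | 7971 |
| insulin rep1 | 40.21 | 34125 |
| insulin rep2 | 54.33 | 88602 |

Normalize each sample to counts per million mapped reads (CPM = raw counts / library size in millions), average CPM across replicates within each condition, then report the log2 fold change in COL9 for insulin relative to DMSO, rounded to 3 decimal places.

1.929

CPM(DMSO rep1) = 10967 / 33.33 = 329.0429
CPM(DMSO rep2) = 7971 / 24.76 = 321.9305
CPM(insulin rep1) = 34125 / 40.21 = 848.6695
CPM(insulin rep2) = 88602 / 54.33 = 1630.8117
mean CPM(DMSO) = 325.4867; mean CPM(insulin) = 1239.7406
Fold change = 1239.7406 / 325.4867 = 3.80888
log2(3.80888) = 1.9294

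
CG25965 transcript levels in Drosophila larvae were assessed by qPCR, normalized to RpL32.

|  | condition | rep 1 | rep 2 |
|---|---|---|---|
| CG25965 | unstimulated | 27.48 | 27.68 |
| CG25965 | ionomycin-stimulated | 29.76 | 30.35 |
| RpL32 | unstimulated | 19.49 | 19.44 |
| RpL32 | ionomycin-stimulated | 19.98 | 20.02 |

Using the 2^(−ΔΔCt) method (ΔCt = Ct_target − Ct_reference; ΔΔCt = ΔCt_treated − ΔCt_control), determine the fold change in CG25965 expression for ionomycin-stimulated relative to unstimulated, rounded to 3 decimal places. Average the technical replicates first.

0.261

Mean Ct: CG25965 unstimulated 27.580; CG25965 ionomycin-stimulated 30.055; RpL32 unstimulated 19.465; RpL32 ionomycin-stimulated 20.000
ΔCt(unstimulated) = 27.580 − 19.465 = 8.115
ΔCt(ionomycin-stimulated) = 30.055 − 20.000 = 10.055
ΔΔCt = 10.055 − 8.115 = 1.940
Fold change = 2^(−1.940) = 0.2606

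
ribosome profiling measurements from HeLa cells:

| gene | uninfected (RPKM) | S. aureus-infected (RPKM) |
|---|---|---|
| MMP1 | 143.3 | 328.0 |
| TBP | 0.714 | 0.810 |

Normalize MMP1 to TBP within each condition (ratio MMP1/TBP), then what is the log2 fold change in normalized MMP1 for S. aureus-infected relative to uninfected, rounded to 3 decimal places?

MMP1/TBP (uninfected) = 143.3 / 0.714 = 200.7
MMP1/TBP (S. aureus-infected) = 328.0 / 0.810 = 404.94
Fold change = 404.94 / 200.7 = 2.0176
log2(2.0176) = 1.0127

1.013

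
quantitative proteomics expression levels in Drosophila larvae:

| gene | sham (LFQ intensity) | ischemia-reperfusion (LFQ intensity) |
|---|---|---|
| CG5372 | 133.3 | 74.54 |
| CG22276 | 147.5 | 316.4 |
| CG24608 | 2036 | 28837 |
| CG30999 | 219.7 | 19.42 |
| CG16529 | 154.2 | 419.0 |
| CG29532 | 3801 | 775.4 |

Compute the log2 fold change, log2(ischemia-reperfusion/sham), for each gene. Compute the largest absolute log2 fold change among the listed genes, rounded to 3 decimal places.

log2(74.54/133.3) = -0.839  (CG5372)
log2(316.4/147.5) = 1.101  (CG22276)
log2(28837/2036) = 3.824  (CG24608)
log2(19.42/219.7) = -3.500  (CG30999)
log2(419.0/154.2) = 1.442  (CG16529)
log2(775.4/3801) = -2.293  (CG29532)
The largest magnitude belongs to CG24608.

3.824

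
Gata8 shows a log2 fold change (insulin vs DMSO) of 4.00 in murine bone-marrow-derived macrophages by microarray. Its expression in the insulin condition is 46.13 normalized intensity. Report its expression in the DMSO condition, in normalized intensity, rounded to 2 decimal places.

Fold change = 2^(4.00) = 16.0000
DMSO expression = 46.13 / 16.0000 = 2.88

2.88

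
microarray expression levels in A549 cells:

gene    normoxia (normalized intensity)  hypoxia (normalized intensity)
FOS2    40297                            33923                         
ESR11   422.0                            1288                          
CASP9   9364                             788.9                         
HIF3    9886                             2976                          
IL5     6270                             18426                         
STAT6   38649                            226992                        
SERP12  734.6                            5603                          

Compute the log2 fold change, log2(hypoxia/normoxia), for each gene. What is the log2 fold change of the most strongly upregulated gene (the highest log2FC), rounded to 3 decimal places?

2.931

log2(33923/40297) = -0.248  (FOS2)
log2(1288/422.0) = 1.610  (ESR11)
log2(788.9/9364) = -3.569  (CASP9)
log2(2976/9886) = -1.732  (HIF3)
log2(18426/6270) = 1.555  (IL5)
log2(226992/38649) = 2.554  (STAT6)
log2(5603/734.6) = 2.931  (SERP12)
SERP12 is most strongly upregulated.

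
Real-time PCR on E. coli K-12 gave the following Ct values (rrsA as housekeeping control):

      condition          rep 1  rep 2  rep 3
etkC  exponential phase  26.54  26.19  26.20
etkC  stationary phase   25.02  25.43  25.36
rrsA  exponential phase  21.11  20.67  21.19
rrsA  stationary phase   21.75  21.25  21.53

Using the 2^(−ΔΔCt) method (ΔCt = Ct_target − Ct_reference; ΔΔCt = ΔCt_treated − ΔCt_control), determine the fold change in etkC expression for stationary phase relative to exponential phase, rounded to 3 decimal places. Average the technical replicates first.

Mean Ct: etkC exponential phase 26.310; etkC stationary phase 25.270; rrsA exponential phase 20.990; rrsA stationary phase 21.510
ΔCt(exponential phase) = 26.310 − 20.990 = 5.320
ΔCt(stationary phase) = 25.270 − 21.510 = 3.760
ΔΔCt = 3.760 − 5.320 = -1.560
Fold change = 2^(−(-1.560)) = 2^1.560 = 2.9485

2.949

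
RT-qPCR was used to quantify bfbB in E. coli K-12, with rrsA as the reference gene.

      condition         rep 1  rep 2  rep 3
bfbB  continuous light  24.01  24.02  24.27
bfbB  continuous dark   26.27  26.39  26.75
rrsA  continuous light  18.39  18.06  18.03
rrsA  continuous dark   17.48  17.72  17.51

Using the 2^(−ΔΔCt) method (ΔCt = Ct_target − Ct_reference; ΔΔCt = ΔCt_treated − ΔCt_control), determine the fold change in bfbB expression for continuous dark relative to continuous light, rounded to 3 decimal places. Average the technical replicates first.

0.129

Mean Ct: bfbB continuous light 24.100; bfbB continuous dark 26.470; rrsA continuous light 18.160; rrsA continuous dark 17.570
ΔCt(continuous light) = 24.100 − 18.160 = 5.940
ΔCt(continuous dark) = 26.470 − 17.570 = 8.900
ΔΔCt = 8.900 − 5.940 = 2.960
Fold change = 2^(−2.960) = 0.1285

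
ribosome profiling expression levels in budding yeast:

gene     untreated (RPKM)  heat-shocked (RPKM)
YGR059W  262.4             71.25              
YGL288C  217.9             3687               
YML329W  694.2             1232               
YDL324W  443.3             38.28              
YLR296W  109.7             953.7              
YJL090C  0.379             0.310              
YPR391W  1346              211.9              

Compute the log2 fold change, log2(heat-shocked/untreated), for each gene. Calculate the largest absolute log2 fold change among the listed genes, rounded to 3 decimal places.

4.081

log2(71.25/262.4) = -1.881  (YGR059W)
log2(3687/217.9) = 4.081  (YGL288C)
log2(1232/694.2) = 0.828  (YML329W)
log2(38.28/443.3) = -3.534  (YDL324W)
log2(953.7/109.7) = 3.120  (YLR296W)
log2(0.310/0.379) = -0.290  (YJL090C)
log2(211.9/1346) = -2.667  (YPR391W)
The largest magnitude belongs to YGL288C.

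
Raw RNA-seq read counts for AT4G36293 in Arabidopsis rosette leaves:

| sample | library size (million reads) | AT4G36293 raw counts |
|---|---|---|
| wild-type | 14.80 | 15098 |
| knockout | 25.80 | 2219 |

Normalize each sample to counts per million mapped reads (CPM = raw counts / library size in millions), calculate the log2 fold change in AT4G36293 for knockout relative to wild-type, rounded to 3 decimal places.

-3.568

CPM(wild-type) = 15098 / 14.80 = 1020.1351
CPM(knockout) = 2219 / 25.80 = 86.0078
Fold change = 86.0078 / 1020.1351 = 0.08431
log2(0.08431) = -3.5681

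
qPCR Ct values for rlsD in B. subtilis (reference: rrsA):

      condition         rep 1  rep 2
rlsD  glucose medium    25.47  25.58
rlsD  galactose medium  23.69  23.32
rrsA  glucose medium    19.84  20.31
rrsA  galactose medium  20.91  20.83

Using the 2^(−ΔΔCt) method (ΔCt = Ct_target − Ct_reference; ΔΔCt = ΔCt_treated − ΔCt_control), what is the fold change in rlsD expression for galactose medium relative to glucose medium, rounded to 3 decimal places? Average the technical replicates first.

Mean Ct: rlsD glucose medium 25.525; rlsD galactose medium 23.505; rrsA glucose medium 20.075; rrsA galactose medium 20.870
ΔCt(glucose medium) = 25.525 − 20.075 = 5.450
ΔCt(galactose medium) = 23.505 − 20.870 = 2.635
ΔΔCt = 2.635 − 5.450 = -2.815
Fold change = 2^(−(-2.815)) = 2^2.815 = 7.0372

7.037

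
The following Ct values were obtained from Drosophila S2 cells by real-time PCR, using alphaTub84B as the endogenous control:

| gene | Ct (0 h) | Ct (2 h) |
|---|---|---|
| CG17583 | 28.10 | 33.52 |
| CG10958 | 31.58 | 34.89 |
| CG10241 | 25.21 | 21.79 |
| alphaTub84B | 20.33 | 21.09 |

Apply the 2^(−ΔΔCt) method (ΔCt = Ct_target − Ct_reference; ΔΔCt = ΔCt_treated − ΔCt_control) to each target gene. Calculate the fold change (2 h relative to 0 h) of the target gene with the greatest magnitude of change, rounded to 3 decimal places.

CG17583: ΔΔCt = (33.52−21.09) − (28.10−20.33) = 12.43 − 7.77 = 4.66; fold change = 2^-4.66 = 0.040
CG10958: ΔΔCt = (34.89−21.09) − (31.58−20.33) = 13.80 − 11.25 = 2.55; fold change = 2^-2.55 = 0.171
CG10241: ΔΔCt = (21.79−21.09) − (25.21−20.33) = 0.70 − 4.88 = -4.18; fold change = 2^4.18 = 18.126
CG17583 has the largest |ΔΔCt| = 4.66.

0.040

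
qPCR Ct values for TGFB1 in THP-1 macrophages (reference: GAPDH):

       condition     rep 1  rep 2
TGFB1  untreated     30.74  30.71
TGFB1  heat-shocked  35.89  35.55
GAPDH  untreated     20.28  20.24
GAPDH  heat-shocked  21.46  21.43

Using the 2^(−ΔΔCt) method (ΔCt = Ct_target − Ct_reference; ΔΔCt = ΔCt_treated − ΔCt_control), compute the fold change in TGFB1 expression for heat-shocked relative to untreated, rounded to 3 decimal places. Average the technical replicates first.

0.071

Mean Ct: TGFB1 untreated 30.725; TGFB1 heat-shocked 35.720; GAPDH untreated 20.260; GAPDH heat-shocked 21.445
ΔCt(untreated) = 30.725 − 20.260 = 10.465
ΔCt(heat-shocked) = 35.720 − 21.445 = 14.275
ΔΔCt = 14.275 − 10.465 = 3.810
Fold change = 2^(−3.810) = 0.0713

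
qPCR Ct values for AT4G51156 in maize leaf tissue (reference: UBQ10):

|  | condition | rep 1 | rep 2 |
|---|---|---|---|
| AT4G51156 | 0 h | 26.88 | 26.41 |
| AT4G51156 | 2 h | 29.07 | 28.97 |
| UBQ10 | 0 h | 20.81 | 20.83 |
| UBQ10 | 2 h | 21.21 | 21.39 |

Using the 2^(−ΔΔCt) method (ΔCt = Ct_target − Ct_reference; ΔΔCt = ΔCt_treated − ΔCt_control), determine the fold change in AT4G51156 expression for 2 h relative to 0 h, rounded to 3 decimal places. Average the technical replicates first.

Mean Ct: AT4G51156 0 h 26.645; AT4G51156 2 h 29.020; UBQ10 0 h 20.820; UBQ10 2 h 21.300
ΔCt(0 h) = 26.645 − 20.820 = 5.825
ΔCt(2 h) = 29.020 − 21.300 = 7.720
ΔΔCt = 7.720 − 5.825 = 1.895
Fold change = 2^(−1.895) = 0.2689

0.269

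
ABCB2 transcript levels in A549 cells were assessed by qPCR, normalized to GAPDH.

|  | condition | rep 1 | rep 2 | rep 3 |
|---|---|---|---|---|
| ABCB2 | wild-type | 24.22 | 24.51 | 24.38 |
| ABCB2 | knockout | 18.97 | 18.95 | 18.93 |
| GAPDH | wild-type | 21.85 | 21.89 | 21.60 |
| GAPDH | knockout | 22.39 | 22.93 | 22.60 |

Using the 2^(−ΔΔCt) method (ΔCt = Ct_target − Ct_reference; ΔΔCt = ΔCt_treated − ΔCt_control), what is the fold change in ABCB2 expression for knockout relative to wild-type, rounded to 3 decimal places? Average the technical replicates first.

77.708

Mean Ct: ABCB2 wild-type 24.370; ABCB2 knockout 18.950; GAPDH wild-type 21.780; GAPDH knockout 22.640
ΔCt(wild-type) = 24.370 − 21.780 = 2.590
ΔCt(knockout) = 18.950 − 22.640 = -3.690
ΔΔCt = -3.690 − 2.590 = -6.280
Fold change = 2^(−(-6.280)) = 2^6.280 = 77.7085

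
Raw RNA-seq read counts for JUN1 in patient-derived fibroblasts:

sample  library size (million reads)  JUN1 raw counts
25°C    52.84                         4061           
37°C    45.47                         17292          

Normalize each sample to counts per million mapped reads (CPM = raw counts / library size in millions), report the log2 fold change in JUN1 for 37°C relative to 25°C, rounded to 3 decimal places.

2.307

CPM(25°C) = 4061 / 52.84 = 76.8547
CPM(37°C) = 17292 / 45.47 = 380.2947
Fold change = 380.2947 / 76.8547 = 4.94823
log2(4.94823) = 2.3069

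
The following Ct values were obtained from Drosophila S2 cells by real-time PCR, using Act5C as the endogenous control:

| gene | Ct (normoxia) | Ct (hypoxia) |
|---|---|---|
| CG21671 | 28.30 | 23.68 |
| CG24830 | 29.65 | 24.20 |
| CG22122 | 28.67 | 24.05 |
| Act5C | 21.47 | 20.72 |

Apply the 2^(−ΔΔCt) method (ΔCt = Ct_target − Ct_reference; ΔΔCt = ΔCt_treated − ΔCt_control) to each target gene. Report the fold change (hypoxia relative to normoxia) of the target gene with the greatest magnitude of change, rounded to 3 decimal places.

CG21671: ΔΔCt = (23.68−20.72) − (28.30−21.47) = 2.96 − 6.83 = -3.87; fold change = 2^3.87 = 14.621
CG24830: ΔΔCt = (24.20−20.72) − (29.65−21.47) = 3.48 − 8.18 = -4.70; fold change = 2^4.70 = 25.992
CG22122: ΔΔCt = (24.05−20.72) − (28.67−21.47) = 3.33 − 7.20 = -3.87; fold change = 2^3.87 = 14.621
CG24830 has the largest |ΔΔCt| = 4.70.

25.992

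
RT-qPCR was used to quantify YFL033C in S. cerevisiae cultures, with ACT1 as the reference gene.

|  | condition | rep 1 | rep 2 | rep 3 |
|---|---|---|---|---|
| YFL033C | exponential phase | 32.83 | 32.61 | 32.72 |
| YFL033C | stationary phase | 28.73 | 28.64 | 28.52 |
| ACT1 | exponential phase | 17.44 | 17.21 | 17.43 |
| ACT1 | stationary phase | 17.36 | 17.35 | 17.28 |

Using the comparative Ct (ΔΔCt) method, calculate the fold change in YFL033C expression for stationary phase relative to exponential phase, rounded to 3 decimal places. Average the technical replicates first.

16.679

Mean Ct: YFL033C exponential phase 32.720; YFL033C stationary phase 28.630; ACT1 exponential phase 17.360; ACT1 stationary phase 17.330
ΔCt(exponential phase) = 32.720 − 17.360 = 15.360
ΔCt(stationary phase) = 28.630 − 17.330 = 11.300
ΔΔCt = 11.300 − 15.360 = -4.060
Fold change = 2^(−(-4.060)) = 2^4.060 = 16.6795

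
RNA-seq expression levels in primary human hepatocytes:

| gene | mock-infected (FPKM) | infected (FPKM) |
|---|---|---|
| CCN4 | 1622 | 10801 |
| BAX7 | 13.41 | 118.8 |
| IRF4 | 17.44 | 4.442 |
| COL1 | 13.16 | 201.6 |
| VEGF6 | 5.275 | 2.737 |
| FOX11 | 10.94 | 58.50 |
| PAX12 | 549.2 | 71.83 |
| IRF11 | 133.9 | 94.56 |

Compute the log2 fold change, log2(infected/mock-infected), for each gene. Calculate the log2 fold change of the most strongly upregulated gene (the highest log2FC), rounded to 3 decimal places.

3.937

log2(10801/1622) = 2.735  (CCN4)
log2(118.8/13.41) = 3.147  (BAX7)
log2(4.442/17.44) = -1.973  (IRF4)
log2(201.6/13.16) = 3.937  (COL1)
log2(2.737/5.275) = -0.947  (VEGF6)
log2(58.50/10.94) = 2.419  (FOX11)
log2(71.83/549.2) = -2.935  (PAX12)
log2(94.56/133.9) = -0.502  (IRF11)
COL1 is most strongly upregulated.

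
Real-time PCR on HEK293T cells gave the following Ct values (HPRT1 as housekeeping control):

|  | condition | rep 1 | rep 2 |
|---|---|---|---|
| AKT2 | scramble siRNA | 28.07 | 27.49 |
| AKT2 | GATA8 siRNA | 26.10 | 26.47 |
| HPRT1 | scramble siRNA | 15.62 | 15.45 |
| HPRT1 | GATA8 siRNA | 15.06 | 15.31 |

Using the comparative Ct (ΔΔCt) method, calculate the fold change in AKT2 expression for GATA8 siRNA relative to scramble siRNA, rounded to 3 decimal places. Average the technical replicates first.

Mean Ct: AKT2 scramble siRNA 27.780; AKT2 GATA8 siRNA 26.285; HPRT1 scramble siRNA 15.535; HPRT1 GATA8 siRNA 15.185
ΔCt(scramble siRNA) = 27.780 − 15.535 = 12.245
ΔCt(GATA8 siRNA) = 26.285 − 15.185 = 11.100
ΔΔCt = 11.100 − 12.245 = -1.145
Fold change = 2^(−(-1.145)) = 2^1.145 = 2.2115

2.211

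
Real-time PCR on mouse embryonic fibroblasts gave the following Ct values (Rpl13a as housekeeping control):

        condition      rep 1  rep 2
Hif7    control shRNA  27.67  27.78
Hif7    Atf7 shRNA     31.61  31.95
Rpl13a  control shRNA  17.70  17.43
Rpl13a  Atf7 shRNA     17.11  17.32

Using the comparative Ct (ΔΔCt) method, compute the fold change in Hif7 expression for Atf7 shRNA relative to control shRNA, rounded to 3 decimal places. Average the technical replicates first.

Mean Ct: Hif7 control shRNA 27.725; Hif7 Atf7 shRNA 31.780; Rpl13a control shRNA 17.565; Rpl13a Atf7 shRNA 17.215
ΔCt(control shRNA) = 27.725 − 17.565 = 10.160
ΔCt(Atf7 shRNA) = 31.780 − 17.215 = 14.565
ΔΔCt = 14.565 − 10.160 = 4.405
Fold change = 2^(−4.405) = 0.0472

0.047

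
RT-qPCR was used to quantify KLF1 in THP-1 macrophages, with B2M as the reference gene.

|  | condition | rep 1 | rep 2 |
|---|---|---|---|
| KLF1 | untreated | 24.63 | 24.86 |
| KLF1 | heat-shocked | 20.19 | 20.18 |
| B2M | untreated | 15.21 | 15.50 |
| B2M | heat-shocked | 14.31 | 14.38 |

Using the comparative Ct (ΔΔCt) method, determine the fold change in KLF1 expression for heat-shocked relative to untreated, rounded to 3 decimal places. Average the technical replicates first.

Mean Ct: KLF1 untreated 24.745; KLF1 heat-shocked 20.185; B2M untreated 15.355; B2M heat-shocked 14.345
ΔCt(untreated) = 24.745 − 15.355 = 9.390
ΔCt(heat-shocked) = 20.185 − 14.345 = 5.840
ΔΔCt = 5.840 − 9.390 = -3.550
Fold change = 2^(−(-3.550)) = 2^3.550 = 11.7127

11.713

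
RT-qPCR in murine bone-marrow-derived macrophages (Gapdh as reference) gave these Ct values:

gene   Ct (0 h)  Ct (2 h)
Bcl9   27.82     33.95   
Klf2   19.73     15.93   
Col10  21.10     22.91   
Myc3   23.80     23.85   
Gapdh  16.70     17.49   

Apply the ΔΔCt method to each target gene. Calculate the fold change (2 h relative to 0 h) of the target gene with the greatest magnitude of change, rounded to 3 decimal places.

Bcl9: ΔΔCt = (33.95−17.49) − (27.82−16.70) = 16.46 − 11.12 = 5.34; fold change = 2^-5.34 = 0.025
Klf2: ΔΔCt = (15.93−17.49) − (19.73−16.70) = -1.56 − 3.03 = -4.59; fold change = 2^4.59 = 24.084
Col10: ΔΔCt = (22.91−17.49) − (21.10−16.70) = 5.42 − 4.40 = 1.02; fold change = 2^-1.02 = 0.493
Myc3: ΔΔCt = (23.85−17.49) − (23.80−16.70) = 6.36 − 7.10 = -0.74; fold change = 2^0.74 = 1.670
Bcl9 has the largest |ΔΔCt| = 5.34.

0.025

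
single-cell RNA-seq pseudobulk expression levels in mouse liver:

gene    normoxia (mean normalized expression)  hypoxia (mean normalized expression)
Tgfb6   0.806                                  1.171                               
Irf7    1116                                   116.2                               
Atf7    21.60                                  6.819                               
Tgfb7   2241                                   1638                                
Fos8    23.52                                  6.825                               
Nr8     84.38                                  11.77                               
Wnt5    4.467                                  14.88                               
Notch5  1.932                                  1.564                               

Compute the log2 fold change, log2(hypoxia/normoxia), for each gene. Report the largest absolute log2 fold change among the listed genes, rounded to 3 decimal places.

3.264

log2(1.171/0.806) = 0.539  (Tgfb6)
log2(116.2/1116) = -3.264  (Irf7)
log2(6.819/21.60) = -1.663  (Atf7)
log2(1638/2241) = -0.452  (Tgfb7)
log2(6.825/23.52) = -1.785  (Fos8)
log2(11.77/84.38) = -2.842  (Nr8)
log2(14.88/4.467) = 1.736  (Wnt5)
log2(1.564/1.932) = -0.305  (Notch5)
The largest magnitude belongs to Irf7.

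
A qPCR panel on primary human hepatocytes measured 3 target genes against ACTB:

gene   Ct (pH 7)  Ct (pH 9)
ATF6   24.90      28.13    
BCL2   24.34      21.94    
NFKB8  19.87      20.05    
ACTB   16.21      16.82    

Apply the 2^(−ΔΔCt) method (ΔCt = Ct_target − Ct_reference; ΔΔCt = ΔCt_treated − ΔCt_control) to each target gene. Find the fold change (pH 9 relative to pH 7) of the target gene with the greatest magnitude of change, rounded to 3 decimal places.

ATF6: ΔΔCt = (28.13−16.82) − (24.90−16.21) = 11.31 − 8.69 = 2.62; fold change = 2^-2.62 = 0.163
BCL2: ΔΔCt = (21.94−16.82) − (24.34−16.21) = 5.12 − 8.13 = -3.01; fold change = 2^3.01 = 8.056
NFKB8: ΔΔCt = (20.05−16.82) − (19.87−16.21) = 3.23 − 3.66 = -0.43; fold change = 2^0.43 = 1.347
BCL2 has the largest |ΔΔCt| = 3.01.

8.056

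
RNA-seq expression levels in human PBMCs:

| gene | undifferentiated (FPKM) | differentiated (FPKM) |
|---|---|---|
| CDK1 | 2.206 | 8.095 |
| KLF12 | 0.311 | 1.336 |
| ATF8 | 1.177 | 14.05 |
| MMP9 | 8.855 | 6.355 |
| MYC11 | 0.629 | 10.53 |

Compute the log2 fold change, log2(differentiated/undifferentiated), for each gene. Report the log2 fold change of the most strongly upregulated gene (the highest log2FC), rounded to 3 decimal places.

log2(8.095/2.206) = 1.876  (CDK1)
log2(1.336/0.311) = 2.103  (KLF12)
log2(14.05/1.177) = 3.577  (ATF8)
log2(6.355/8.855) = -0.479  (MMP9)
log2(10.53/0.629) = 4.065  (MYC11)
MYC11 is most strongly upregulated.

4.065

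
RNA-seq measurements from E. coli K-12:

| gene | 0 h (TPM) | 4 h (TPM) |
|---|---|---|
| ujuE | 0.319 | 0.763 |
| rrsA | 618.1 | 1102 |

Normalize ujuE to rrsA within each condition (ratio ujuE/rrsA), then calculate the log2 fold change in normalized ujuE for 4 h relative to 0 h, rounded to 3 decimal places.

ujuE/rrsA (0 h) = 0.319 / 618.1 = 0.0005161
ujuE/rrsA (4 h) = 0.763 / 1102 = 0.00069238
Fold change = 0.00069238 / 0.0005161 = 1.3416
log2(1.3416) = 0.4239

0.424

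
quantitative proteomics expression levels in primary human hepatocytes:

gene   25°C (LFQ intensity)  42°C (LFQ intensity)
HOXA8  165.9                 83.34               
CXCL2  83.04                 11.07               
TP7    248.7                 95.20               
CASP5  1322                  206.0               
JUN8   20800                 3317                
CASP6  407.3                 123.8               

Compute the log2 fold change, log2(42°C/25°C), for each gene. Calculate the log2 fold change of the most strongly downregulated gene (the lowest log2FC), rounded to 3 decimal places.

-2.907

log2(83.34/165.9) = -0.993  (HOXA8)
log2(11.07/83.04) = -2.907  (CXCL2)
log2(95.20/248.7) = -1.385  (TP7)
log2(206.0/1322) = -2.682  (CASP5)
log2(3317/20800) = -2.649  (JUN8)
log2(123.8/407.3) = -1.718  (CASP6)
CXCL2 is most strongly downregulated.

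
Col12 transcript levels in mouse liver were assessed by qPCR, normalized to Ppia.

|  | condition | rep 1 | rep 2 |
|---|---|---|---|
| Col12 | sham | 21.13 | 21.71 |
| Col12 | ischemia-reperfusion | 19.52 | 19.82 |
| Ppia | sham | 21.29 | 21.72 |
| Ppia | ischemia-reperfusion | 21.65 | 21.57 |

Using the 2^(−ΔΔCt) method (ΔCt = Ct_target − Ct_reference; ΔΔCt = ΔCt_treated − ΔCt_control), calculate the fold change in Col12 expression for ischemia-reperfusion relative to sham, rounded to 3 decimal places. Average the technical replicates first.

3.618

Mean Ct: Col12 sham 21.420; Col12 ischemia-reperfusion 19.670; Ppia sham 21.505; Ppia ischemia-reperfusion 21.610
ΔCt(sham) = 21.420 − 21.505 = -0.085
ΔCt(ischemia-reperfusion) = 19.670 − 21.610 = -1.940
ΔΔCt = -1.940 − (-0.085) = -1.855
Fold change = 2^(−(-1.855)) = 2^1.855 = 3.6175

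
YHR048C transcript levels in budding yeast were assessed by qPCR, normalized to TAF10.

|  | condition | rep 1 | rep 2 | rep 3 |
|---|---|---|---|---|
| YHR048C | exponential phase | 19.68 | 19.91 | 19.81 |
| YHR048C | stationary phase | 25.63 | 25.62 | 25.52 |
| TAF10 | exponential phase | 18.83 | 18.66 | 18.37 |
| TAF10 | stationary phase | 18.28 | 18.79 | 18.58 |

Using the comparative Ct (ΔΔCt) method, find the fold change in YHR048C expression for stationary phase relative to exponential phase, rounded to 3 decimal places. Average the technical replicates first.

Mean Ct: YHR048C exponential phase 19.800; YHR048C stationary phase 25.590; TAF10 exponential phase 18.620; TAF10 stationary phase 18.550
ΔCt(exponential phase) = 19.800 − 18.620 = 1.180
ΔCt(stationary phase) = 25.590 − 18.550 = 7.040
ΔΔCt = 7.040 − 1.180 = 5.860
Fold change = 2^(−5.860) = 0.0172

0.017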